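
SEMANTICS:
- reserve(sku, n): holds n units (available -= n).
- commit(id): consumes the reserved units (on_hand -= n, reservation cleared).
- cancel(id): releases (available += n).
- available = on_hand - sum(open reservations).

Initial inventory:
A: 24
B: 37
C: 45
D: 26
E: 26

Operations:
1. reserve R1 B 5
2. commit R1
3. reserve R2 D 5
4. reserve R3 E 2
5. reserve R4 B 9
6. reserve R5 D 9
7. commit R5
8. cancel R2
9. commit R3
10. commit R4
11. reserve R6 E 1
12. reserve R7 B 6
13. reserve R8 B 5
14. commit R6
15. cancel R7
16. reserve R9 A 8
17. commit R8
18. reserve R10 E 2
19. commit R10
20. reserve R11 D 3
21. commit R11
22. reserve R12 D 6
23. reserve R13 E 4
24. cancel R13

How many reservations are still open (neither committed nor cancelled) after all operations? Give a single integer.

Step 1: reserve R1 B 5 -> on_hand[A=24 B=37 C=45 D=26 E=26] avail[A=24 B=32 C=45 D=26 E=26] open={R1}
Step 2: commit R1 -> on_hand[A=24 B=32 C=45 D=26 E=26] avail[A=24 B=32 C=45 D=26 E=26] open={}
Step 3: reserve R2 D 5 -> on_hand[A=24 B=32 C=45 D=26 E=26] avail[A=24 B=32 C=45 D=21 E=26] open={R2}
Step 4: reserve R3 E 2 -> on_hand[A=24 B=32 C=45 D=26 E=26] avail[A=24 B=32 C=45 D=21 E=24] open={R2,R3}
Step 5: reserve R4 B 9 -> on_hand[A=24 B=32 C=45 D=26 E=26] avail[A=24 B=23 C=45 D=21 E=24] open={R2,R3,R4}
Step 6: reserve R5 D 9 -> on_hand[A=24 B=32 C=45 D=26 E=26] avail[A=24 B=23 C=45 D=12 E=24] open={R2,R3,R4,R5}
Step 7: commit R5 -> on_hand[A=24 B=32 C=45 D=17 E=26] avail[A=24 B=23 C=45 D=12 E=24] open={R2,R3,R4}
Step 8: cancel R2 -> on_hand[A=24 B=32 C=45 D=17 E=26] avail[A=24 B=23 C=45 D=17 E=24] open={R3,R4}
Step 9: commit R3 -> on_hand[A=24 B=32 C=45 D=17 E=24] avail[A=24 B=23 C=45 D=17 E=24] open={R4}
Step 10: commit R4 -> on_hand[A=24 B=23 C=45 D=17 E=24] avail[A=24 B=23 C=45 D=17 E=24] open={}
Step 11: reserve R6 E 1 -> on_hand[A=24 B=23 C=45 D=17 E=24] avail[A=24 B=23 C=45 D=17 E=23] open={R6}
Step 12: reserve R7 B 6 -> on_hand[A=24 B=23 C=45 D=17 E=24] avail[A=24 B=17 C=45 D=17 E=23] open={R6,R7}
Step 13: reserve R8 B 5 -> on_hand[A=24 B=23 C=45 D=17 E=24] avail[A=24 B=12 C=45 D=17 E=23] open={R6,R7,R8}
Step 14: commit R6 -> on_hand[A=24 B=23 C=45 D=17 E=23] avail[A=24 B=12 C=45 D=17 E=23] open={R7,R8}
Step 15: cancel R7 -> on_hand[A=24 B=23 C=45 D=17 E=23] avail[A=24 B=18 C=45 D=17 E=23] open={R8}
Step 16: reserve R9 A 8 -> on_hand[A=24 B=23 C=45 D=17 E=23] avail[A=16 B=18 C=45 D=17 E=23] open={R8,R9}
Step 17: commit R8 -> on_hand[A=24 B=18 C=45 D=17 E=23] avail[A=16 B=18 C=45 D=17 E=23] open={R9}
Step 18: reserve R10 E 2 -> on_hand[A=24 B=18 C=45 D=17 E=23] avail[A=16 B=18 C=45 D=17 E=21] open={R10,R9}
Step 19: commit R10 -> on_hand[A=24 B=18 C=45 D=17 E=21] avail[A=16 B=18 C=45 D=17 E=21] open={R9}
Step 20: reserve R11 D 3 -> on_hand[A=24 B=18 C=45 D=17 E=21] avail[A=16 B=18 C=45 D=14 E=21] open={R11,R9}
Step 21: commit R11 -> on_hand[A=24 B=18 C=45 D=14 E=21] avail[A=16 B=18 C=45 D=14 E=21] open={R9}
Step 22: reserve R12 D 6 -> on_hand[A=24 B=18 C=45 D=14 E=21] avail[A=16 B=18 C=45 D=8 E=21] open={R12,R9}
Step 23: reserve R13 E 4 -> on_hand[A=24 B=18 C=45 D=14 E=21] avail[A=16 B=18 C=45 D=8 E=17] open={R12,R13,R9}
Step 24: cancel R13 -> on_hand[A=24 B=18 C=45 D=14 E=21] avail[A=16 B=18 C=45 D=8 E=21] open={R12,R9}
Open reservations: ['R12', 'R9'] -> 2

Answer: 2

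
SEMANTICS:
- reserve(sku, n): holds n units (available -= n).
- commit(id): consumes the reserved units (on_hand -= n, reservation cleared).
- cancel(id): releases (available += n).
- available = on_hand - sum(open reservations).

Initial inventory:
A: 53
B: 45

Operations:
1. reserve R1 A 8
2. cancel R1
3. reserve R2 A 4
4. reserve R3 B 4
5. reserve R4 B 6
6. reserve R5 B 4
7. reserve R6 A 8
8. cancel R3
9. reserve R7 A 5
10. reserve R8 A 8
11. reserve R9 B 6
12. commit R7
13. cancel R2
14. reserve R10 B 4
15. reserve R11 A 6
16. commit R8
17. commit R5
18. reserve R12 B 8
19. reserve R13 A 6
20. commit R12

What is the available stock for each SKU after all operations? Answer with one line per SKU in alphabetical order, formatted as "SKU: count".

Answer: A: 20
B: 17

Derivation:
Step 1: reserve R1 A 8 -> on_hand[A=53 B=45] avail[A=45 B=45] open={R1}
Step 2: cancel R1 -> on_hand[A=53 B=45] avail[A=53 B=45] open={}
Step 3: reserve R2 A 4 -> on_hand[A=53 B=45] avail[A=49 B=45] open={R2}
Step 4: reserve R3 B 4 -> on_hand[A=53 B=45] avail[A=49 B=41] open={R2,R3}
Step 5: reserve R4 B 6 -> on_hand[A=53 B=45] avail[A=49 B=35] open={R2,R3,R4}
Step 6: reserve R5 B 4 -> on_hand[A=53 B=45] avail[A=49 B=31] open={R2,R3,R4,R5}
Step 7: reserve R6 A 8 -> on_hand[A=53 B=45] avail[A=41 B=31] open={R2,R3,R4,R5,R6}
Step 8: cancel R3 -> on_hand[A=53 B=45] avail[A=41 B=35] open={R2,R4,R5,R6}
Step 9: reserve R7 A 5 -> on_hand[A=53 B=45] avail[A=36 B=35] open={R2,R4,R5,R6,R7}
Step 10: reserve R8 A 8 -> on_hand[A=53 B=45] avail[A=28 B=35] open={R2,R4,R5,R6,R7,R8}
Step 11: reserve R9 B 6 -> on_hand[A=53 B=45] avail[A=28 B=29] open={R2,R4,R5,R6,R7,R8,R9}
Step 12: commit R7 -> on_hand[A=48 B=45] avail[A=28 B=29] open={R2,R4,R5,R6,R8,R9}
Step 13: cancel R2 -> on_hand[A=48 B=45] avail[A=32 B=29] open={R4,R5,R6,R8,R9}
Step 14: reserve R10 B 4 -> on_hand[A=48 B=45] avail[A=32 B=25] open={R10,R4,R5,R6,R8,R9}
Step 15: reserve R11 A 6 -> on_hand[A=48 B=45] avail[A=26 B=25] open={R10,R11,R4,R5,R6,R8,R9}
Step 16: commit R8 -> on_hand[A=40 B=45] avail[A=26 B=25] open={R10,R11,R4,R5,R6,R9}
Step 17: commit R5 -> on_hand[A=40 B=41] avail[A=26 B=25] open={R10,R11,R4,R6,R9}
Step 18: reserve R12 B 8 -> on_hand[A=40 B=41] avail[A=26 B=17] open={R10,R11,R12,R4,R6,R9}
Step 19: reserve R13 A 6 -> on_hand[A=40 B=41] avail[A=20 B=17] open={R10,R11,R12,R13,R4,R6,R9}
Step 20: commit R12 -> on_hand[A=40 B=33] avail[A=20 B=17] open={R10,R11,R13,R4,R6,R9}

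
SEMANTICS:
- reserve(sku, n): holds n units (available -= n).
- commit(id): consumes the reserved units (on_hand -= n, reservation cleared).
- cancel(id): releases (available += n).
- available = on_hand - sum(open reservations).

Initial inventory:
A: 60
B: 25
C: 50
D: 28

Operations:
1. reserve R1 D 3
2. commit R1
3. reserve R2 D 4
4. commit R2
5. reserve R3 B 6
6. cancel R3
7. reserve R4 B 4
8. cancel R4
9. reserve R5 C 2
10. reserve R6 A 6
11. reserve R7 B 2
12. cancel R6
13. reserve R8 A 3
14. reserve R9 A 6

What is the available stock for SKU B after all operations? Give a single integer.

Step 1: reserve R1 D 3 -> on_hand[A=60 B=25 C=50 D=28] avail[A=60 B=25 C=50 D=25] open={R1}
Step 2: commit R1 -> on_hand[A=60 B=25 C=50 D=25] avail[A=60 B=25 C=50 D=25] open={}
Step 3: reserve R2 D 4 -> on_hand[A=60 B=25 C=50 D=25] avail[A=60 B=25 C=50 D=21] open={R2}
Step 4: commit R2 -> on_hand[A=60 B=25 C=50 D=21] avail[A=60 B=25 C=50 D=21] open={}
Step 5: reserve R3 B 6 -> on_hand[A=60 B=25 C=50 D=21] avail[A=60 B=19 C=50 D=21] open={R3}
Step 6: cancel R3 -> on_hand[A=60 B=25 C=50 D=21] avail[A=60 B=25 C=50 D=21] open={}
Step 7: reserve R4 B 4 -> on_hand[A=60 B=25 C=50 D=21] avail[A=60 B=21 C=50 D=21] open={R4}
Step 8: cancel R4 -> on_hand[A=60 B=25 C=50 D=21] avail[A=60 B=25 C=50 D=21] open={}
Step 9: reserve R5 C 2 -> on_hand[A=60 B=25 C=50 D=21] avail[A=60 B=25 C=48 D=21] open={R5}
Step 10: reserve R6 A 6 -> on_hand[A=60 B=25 C=50 D=21] avail[A=54 B=25 C=48 D=21] open={R5,R6}
Step 11: reserve R7 B 2 -> on_hand[A=60 B=25 C=50 D=21] avail[A=54 B=23 C=48 D=21] open={R5,R6,R7}
Step 12: cancel R6 -> on_hand[A=60 B=25 C=50 D=21] avail[A=60 B=23 C=48 D=21] open={R5,R7}
Step 13: reserve R8 A 3 -> on_hand[A=60 B=25 C=50 D=21] avail[A=57 B=23 C=48 D=21] open={R5,R7,R8}
Step 14: reserve R9 A 6 -> on_hand[A=60 B=25 C=50 D=21] avail[A=51 B=23 C=48 D=21] open={R5,R7,R8,R9}
Final available[B] = 23

Answer: 23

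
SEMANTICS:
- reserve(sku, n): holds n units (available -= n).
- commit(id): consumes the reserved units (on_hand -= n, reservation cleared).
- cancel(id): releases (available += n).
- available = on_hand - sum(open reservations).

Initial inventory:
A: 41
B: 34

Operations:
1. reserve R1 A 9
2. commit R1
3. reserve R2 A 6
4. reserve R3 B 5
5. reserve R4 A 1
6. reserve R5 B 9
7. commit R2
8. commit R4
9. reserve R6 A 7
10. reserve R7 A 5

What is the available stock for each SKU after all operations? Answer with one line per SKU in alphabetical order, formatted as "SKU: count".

Answer: A: 13
B: 20

Derivation:
Step 1: reserve R1 A 9 -> on_hand[A=41 B=34] avail[A=32 B=34] open={R1}
Step 2: commit R1 -> on_hand[A=32 B=34] avail[A=32 B=34] open={}
Step 3: reserve R2 A 6 -> on_hand[A=32 B=34] avail[A=26 B=34] open={R2}
Step 4: reserve R3 B 5 -> on_hand[A=32 B=34] avail[A=26 B=29] open={R2,R3}
Step 5: reserve R4 A 1 -> on_hand[A=32 B=34] avail[A=25 B=29] open={R2,R3,R4}
Step 6: reserve R5 B 9 -> on_hand[A=32 B=34] avail[A=25 B=20] open={R2,R3,R4,R5}
Step 7: commit R2 -> on_hand[A=26 B=34] avail[A=25 B=20] open={R3,R4,R5}
Step 8: commit R4 -> on_hand[A=25 B=34] avail[A=25 B=20] open={R3,R5}
Step 9: reserve R6 A 7 -> on_hand[A=25 B=34] avail[A=18 B=20] open={R3,R5,R6}
Step 10: reserve R7 A 5 -> on_hand[A=25 B=34] avail[A=13 B=20] open={R3,R5,R6,R7}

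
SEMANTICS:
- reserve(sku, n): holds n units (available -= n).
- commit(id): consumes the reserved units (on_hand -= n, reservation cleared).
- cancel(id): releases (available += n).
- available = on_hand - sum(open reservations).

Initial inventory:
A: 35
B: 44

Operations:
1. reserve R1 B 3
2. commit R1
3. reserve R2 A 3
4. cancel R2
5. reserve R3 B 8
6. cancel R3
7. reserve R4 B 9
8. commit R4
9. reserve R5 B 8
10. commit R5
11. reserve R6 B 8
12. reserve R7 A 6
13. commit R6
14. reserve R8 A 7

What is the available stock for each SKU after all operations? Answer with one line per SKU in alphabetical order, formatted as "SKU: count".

Answer: A: 22
B: 16

Derivation:
Step 1: reserve R1 B 3 -> on_hand[A=35 B=44] avail[A=35 B=41] open={R1}
Step 2: commit R1 -> on_hand[A=35 B=41] avail[A=35 B=41] open={}
Step 3: reserve R2 A 3 -> on_hand[A=35 B=41] avail[A=32 B=41] open={R2}
Step 4: cancel R2 -> on_hand[A=35 B=41] avail[A=35 B=41] open={}
Step 5: reserve R3 B 8 -> on_hand[A=35 B=41] avail[A=35 B=33] open={R3}
Step 6: cancel R3 -> on_hand[A=35 B=41] avail[A=35 B=41] open={}
Step 7: reserve R4 B 9 -> on_hand[A=35 B=41] avail[A=35 B=32] open={R4}
Step 8: commit R4 -> on_hand[A=35 B=32] avail[A=35 B=32] open={}
Step 9: reserve R5 B 8 -> on_hand[A=35 B=32] avail[A=35 B=24] open={R5}
Step 10: commit R5 -> on_hand[A=35 B=24] avail[A=35 B=24] open={}
Step 11: reserve R6 B 8 -> on_hand[A=35 B=24] avail[A=35 B=16] open={R6}
Step 12: reserve R7 A 6 -> on_hand[A=35 B=24] avail[A=29 B=16] open={R6,R7}
Step 13: commit R6 -> on_hand[A=35 B=16] avail[A=29 B=16] open={R7}
Step 14: reserve R8 A 7 -> on_hand[A=35 B=16] avail[A=22 B=16] open={R7,R8}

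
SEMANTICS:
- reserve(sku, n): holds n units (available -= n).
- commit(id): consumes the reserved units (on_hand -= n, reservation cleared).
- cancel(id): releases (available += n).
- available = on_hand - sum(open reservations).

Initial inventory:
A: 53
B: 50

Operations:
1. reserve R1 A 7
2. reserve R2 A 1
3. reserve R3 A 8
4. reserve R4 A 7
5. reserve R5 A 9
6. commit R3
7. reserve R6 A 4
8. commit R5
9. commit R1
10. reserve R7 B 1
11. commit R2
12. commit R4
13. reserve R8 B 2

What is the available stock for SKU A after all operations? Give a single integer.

Step 1: reserve R1 A 7 -> on_hand[A=53 B=50] avail[A=46 B=50] open={R1}
Step 2: reserve R2 A 1 -> on_hand[A=53 B=50] avail[A=45 B=50] open={R1,R2}
Step 3: reserve R3 A 8 -> on_hand[A=53 B=50] avail[A=37 B=50] open={R1,R2,R3}
Step 4: reserve R4 A 7 -> on_hand[A=53 B=50] avail[A=30 B=50] open={R1,R2,R3,R4}
Step 5: reserve R5 A 9 -> on_hand[A=53 B=50] avail[A=21 B=50] open={R1,R2,R3,R4,R5}
Step 6: commit R3 -> on_hand[A=45 B=50] avail[A=21 B=50] open={R1,R2,R4,R5}
Step 7: reserve R6 A 4 -> on_hand[A=45 B=50] avail[A=17 B=50] open={R1,R2,R4,R5,R6}
Step 8: commit R5 -> on_hand[A=36 B=50] avail[A=17 B=50] open={R1,R2,R4,R6}
Step 9: commit R1 -> on_hand[A=29 B=50] avail[A=17 B=50] open={R2,R4,R6}
Step 10: reserve R7 B 1 -> on_hand[A=29 B=50] avail[A=17 B=49] open={R2,R4,R6,R7}
Step 11: commit R2 -> on_hand[A=28 B=50] avail[A=17 B=49] open={R4,R6,R7}
Step 12: commit R4 -> on_hand[A=21 B=50] avail[A=17 B=49] open={R6,R7}
Step 13: reserve R8 B 2 -> on_hand[A=21 B=50] avail[A=17 B=47] open={R6,R7,R8}
Final available[A] = 17

Answer: 17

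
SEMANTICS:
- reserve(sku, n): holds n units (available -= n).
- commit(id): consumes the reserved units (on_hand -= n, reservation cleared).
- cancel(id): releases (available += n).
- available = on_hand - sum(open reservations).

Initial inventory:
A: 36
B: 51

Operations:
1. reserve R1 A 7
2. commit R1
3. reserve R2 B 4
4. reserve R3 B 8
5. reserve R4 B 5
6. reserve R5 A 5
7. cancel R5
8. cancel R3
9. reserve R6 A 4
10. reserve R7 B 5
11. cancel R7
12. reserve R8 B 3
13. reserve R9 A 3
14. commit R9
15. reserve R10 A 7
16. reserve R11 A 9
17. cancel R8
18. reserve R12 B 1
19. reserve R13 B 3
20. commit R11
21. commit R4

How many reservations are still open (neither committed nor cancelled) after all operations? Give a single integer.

Step 1: reserve R1 A 7 -> on_hand[A=36 B=51] avail[A=29 B=51] open={R1}
Step 2: commit R1 -> on_hand[A=29 B=51] avail[A=29 B=51] open={}
Step 3: reserve R2 B 4 -> on_hand[A=29 B=51] avail[A=29 B=47] open={R2}
Step 4: reserve R3 B 8 -> on_hand[A=29 B=51] avail[A=29 B=39] open={R2,R3}
Step 5: reserve R4 B 5 -> on_hand[A=29 B=51] avail[A=29 B=34] open={R2,R3,R4}
Step 6: reserve R5 A 5 -> on_hand[A=29 B=51] avail[A=24 B=34] open={R2,R3,R4,R5}
Step 7: cancel R5 -> on_hand[A=29 B=51] avail[A=29 B=34] open={R2,R3,R4}
Step 8: cancel R3 -> on_hand[A=29 B=51] avail[A=29 B=42] open={R2,R4}
Step 9: reserve R6 A 4 -> on_hand[A=29 B=51] avail[A=25 B=42] open={R2,R4,R6}
Step 10: reserve R7 B 5 -> on_hand[A=29 B=51] avail[A=25 B=37] open={R2,R4,R6,R7}
Step 11: cancel R7 -> on_hand[A=29 B=51] avail[A=25 B=42] open={R2,R4,R6}
Step 12: reserve R8 B 3 -> on_hand[A=29 B=51] avail[A=25 B=39] open={R2,R4,R6,R8}
Step 13: reserve R9 A 3 -> on_hand[A=29 B=51] avail[A=22 B=39] open={R2,R4,R6,R8,R9}
Step 14: commit R9 -> on_hand[A=26 B=51] avail[A=22 B=39] open={R2,R4,R6,R8}
Step 15: reserve R10 A 7 -> on_hand[A=26 B=51] avail[A=15 B=39] open={R10,R2,R4,R6,R8}
Step 16: reserve R11 A 9 -> on_hand[A=26 B=51] avail[A=6 B=39] open={R10,R11,R2,R4,R6,R8}
Step 17: cancel R8 -> on_hand[A=26 B=51] avail[A=6 B=42] open={R10,R11,R2,R4,R6}
Step 18: reserve R12 B 1 -> on_hand[A=26 B=51] avail[A=6 B=41] open={R10,R11,R12,R2,R4,R6}
Step 19: reserve R13 B 3 -> on_hand[A=26 B=51] avail[A=6 B=38] open={R10,R11,R12,R13,R2,R4,R6}
Step 20: commit R11 -> on_hand[A=17 B=51] avail[A=6 B=38] open={R10,R12,R13,R2,R4,R6}
Step 21: commit R4 -> on_hand[A=17 B=46] avail[A=6 B=38] open={R10,R12,R13,R2,R6}
Open reservations: ['R10', 'R12', 'R13', 'R2', 'R6'] -> 5

Answer: 5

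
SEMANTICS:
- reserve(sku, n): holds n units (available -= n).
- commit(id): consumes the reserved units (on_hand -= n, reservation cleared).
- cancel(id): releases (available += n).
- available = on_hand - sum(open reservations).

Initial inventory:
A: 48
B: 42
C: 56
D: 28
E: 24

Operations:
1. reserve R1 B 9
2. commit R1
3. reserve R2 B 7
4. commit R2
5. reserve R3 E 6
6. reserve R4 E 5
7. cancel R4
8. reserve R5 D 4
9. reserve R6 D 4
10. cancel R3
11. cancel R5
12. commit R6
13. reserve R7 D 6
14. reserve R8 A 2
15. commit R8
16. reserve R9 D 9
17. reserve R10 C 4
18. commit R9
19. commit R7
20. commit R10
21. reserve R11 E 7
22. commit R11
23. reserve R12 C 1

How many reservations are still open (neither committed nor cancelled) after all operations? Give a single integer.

Step 1: reserve R1 B 9 -> on_hand[A=48 B=42 C=56 D=28 E=24] avail[A=48 B=33 C=56 D=28 E=24] open={R1}
Step 2: commit R1 -> on_hand[A=48 B=33 C=56 D=28 E=24] avail[A=48 B=33 C=56 D=28 E=24] open={}
Step 3: reserve R2 B 7 -> on_hand[A=48 B=33 C=56 D=28 E=24] avail[A=48 B=26 C=56 D=28 E=24] open={R2}
Step 4: commit R2 -> on_hand[A=48 B=26 C=56 D=28 E=24] avail[A=48 B=26 C=56 D=28 E=24] open={}
Step 5: reserve R3 E 6 -> on_hand[A=48 B=26 C=56 D=28 E=24] avail[A=48 B=26 C=56 D=28 E=18] open={R3}
Step 6: reserve R4 E 5 -> on_hand[A=48 B=26 C=56 D=28 E=24] avail[A=48 B=26 C=56 D=28 E=13] open={R3,R4}
Step 7: cancel R4 -> on_hand[A=48 B=26 C=56 D=28 E=24] avail[A=48 B=26 C=56 D=28 E=18] open={R3}
Step 8: reserve R5 D 4 -> on_hand[A=48 B=26 C=56 D=28 E=24] avail[A=48 B=26 C=56 D=24 E=18] open={R3,R5}
Step 9: reserve R6 D 4 -> on_hand[A=48 B=26 C=56 D=28 E=24] avail[A=48 B=26 C=56 D=20 E=18] open={R3,R5,R6}
Step 10: cancel R3 -> on_hand[A=48 B=26 C=56 D=28 E=24] avail[A=48 B=26 C=56 D=20 E=24] open={R5,R6}
Step 11: cancel R5 -> on_hand[A=48 B=26 C=56 D=28 E=24] avail[A=48 B=26 C=56 D=24 E=24] open={R6}
Step 12: commit R6 -> on_hand[A=48 B=26 C=56 D=24 E=24] avail[A=48 B=26 C=56 D=24 E=24] open={}
Step 13: reserve R7 D 6 -> on_hand[A=48 B=26 C=56 D=24 E=24] avail[A=48 B=26 C=56 D=18 E=24] open={R7}
Step 14: reserve R8 A 2 -> on_hand[A=48 B=26 C=56 D=24 E=24] avail[A=46 B=26 C=56 D=18 E=24] open={R7,R8}
Step 15: commit R8 -> on_hand[A=46 B=26 C=56 D=24 E=24] avail[A=46 B=26 C=56 D=18 E=24] open={R7}
Step 16: reserve R9 D 9 -> on_hand[A=46 B=26 C=56 D=24 E=24] avail[A=46 B=26 C=56 D=9 E=24] open={R7,R9}
Step 17: reserve R10 C 4 -> on_hand[A=46 B=26 C=56 D=24 E=24] avail[A=46 B=26 C=52 D=9 E=24] open={R10,R7,R9}
Step 18: commit R9 -> on_hand[A=46 B=26 C=56 D=15 E=24] avail[A=46 B=26 C=52 D=9 E=24] open={R10,R7}
Step 19: commit R7 -> on_hand[A=46 B=26 C=56 D=9 E=24] avail[A=46 B=26 C=52 D=9 E=24] open={R10}
Step 20: commit R10 -> on_hand[A=46 B=26 C=52 D=9 E=24] avail[A=46 B=26 C=52 D=9 E=24] open={}
Step 21: reserve R11 E 7 -> on_hand[A=46 B=26 C=52 D=9 E=24] avail[A=46 B=26 C=52 D=9 E=17] open={R11}
Step 22: commit R11 -> on_hand[A=46 B=26 C=52 D=9 E=17] avail[A=46 B=26 C=52 D=9 E=17] open={}
Step 23: reserve R12 C 1 -> on_hand[A=46 B=26 C=52 D=9 E=17] avail[A=46 B=26 C=51 D=9 E=17] open={R12}
Open reservations: ['R12'] -> 1

Answer: 1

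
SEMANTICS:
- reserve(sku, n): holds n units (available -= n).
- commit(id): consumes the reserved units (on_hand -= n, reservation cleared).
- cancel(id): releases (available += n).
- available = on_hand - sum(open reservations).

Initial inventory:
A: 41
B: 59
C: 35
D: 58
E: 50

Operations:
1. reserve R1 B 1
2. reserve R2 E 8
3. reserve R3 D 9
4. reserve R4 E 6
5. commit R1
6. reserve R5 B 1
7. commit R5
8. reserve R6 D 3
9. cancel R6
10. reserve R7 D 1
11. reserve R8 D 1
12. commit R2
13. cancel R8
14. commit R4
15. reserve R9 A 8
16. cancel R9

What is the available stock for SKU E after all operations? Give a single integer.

Answer: 36

Derivation:
Step 1: reserve R1 B 1 -> on_hand[A=41 B=59 C=35 D=58 E=50] avail[A=41 B=58 C=35 D=58 E=50] open={R1}
Step 2: reserve R2 E 8 -> on_hand[A=41 B=59 C=35 D=58 E=50] avail[A=41 B=58 C=35 D=58 E=42] open={R1,R2}
Step 3: reserve R3 D 9 -> on_hand[A=41 B=59 C=35 D=58 E=50] avail[A=41 B=58 C=35 D=49 E=42] open={R1,R2,R3}
Step 4: reserve R4 E 6 -> on_hand[A=41 B=59 C=35 D=58 E=50] avail[A=41 B=58 C=35 D=49 E=36] open={R1,R2,R3,R4}
Step 5: commit R1 -> on_hand[A=41 B=58 C=35 D=58 E=50] avail[A=41 B=58 C=35 D=49 E=36] open={R2,R3,R4}
Step 6: reserve R5 B 1 -> on_hand[A=41 B=58 C=35 D=58 E=50] avail[A=41 B=57 C=35 D=49 E=36] open={R2,R3,R4,R5}
Step 7: commit R5 -> on_hand[A=41 B=57 C=35 D=58 E=50] avail[A=41 B=57 C=35 D=49 E=36] open={R2,R3,R4}
Step 8: reserve R6 D 3 -> on_hand[A=41 B=57 C=35 D=58 E=50] avail[A=41 B=57 C=35 D=46 E=36] open={R2,R3,R4,R6}
Step 9: cancel R6 -> on_hand[A=41 B=57 C=35 D=58 E=50] avail[A=41 B=57 C=35 D=49 E=36] open={R2,R3,R4}
Step 10: reserve R7 D 1 -> on_hand[A=41 B=57 C=35 D=58 E=50] avail[A=41 B=57 C=35 D=48 E=36] open={R2,R3,R4,R7}
Step 11: reserve R8 D 1 -> on_hand[A=41 B=57 C=35 D=58 E=50] avail[A=41 B=57 C=35 D=47 E=36] open={R2,R3,R4,R7,R8}
Step 12: commit R2 -> on_hand[A=41 B=57 C=35 D=58 E=42] avail[A=41 B=57 C=35 D=47 E=36] open={R3,R4,R7,R8}
Step 13: cancel R8 -> on_hand[A=41 B=57 C=35 D=58 E=42] avail[A=41 B=57 C=35 D=48 E=36] open={R3,R4,R7}
Step 14: commit R4 -> on_hand[A=41 B=57 C=35 D=58 E=36] avail[A=41 B=57 C=35 D=48 E=36] open={R3,R7}
Step 15: reserve R9 A 8 -> on_hand[A=41 B=57 C=35 D=58 E=36] avail[A=33 B=57 C=35 D=48 E=36] open={R3,R7,R9}
Step 16: cancel R9 -> on_hand[A=41 B=57 C=35 D=58 E=36] avail[A=41 B=57 C=35 D=48 E=36] open={R3,R7}
Final available[E] = 36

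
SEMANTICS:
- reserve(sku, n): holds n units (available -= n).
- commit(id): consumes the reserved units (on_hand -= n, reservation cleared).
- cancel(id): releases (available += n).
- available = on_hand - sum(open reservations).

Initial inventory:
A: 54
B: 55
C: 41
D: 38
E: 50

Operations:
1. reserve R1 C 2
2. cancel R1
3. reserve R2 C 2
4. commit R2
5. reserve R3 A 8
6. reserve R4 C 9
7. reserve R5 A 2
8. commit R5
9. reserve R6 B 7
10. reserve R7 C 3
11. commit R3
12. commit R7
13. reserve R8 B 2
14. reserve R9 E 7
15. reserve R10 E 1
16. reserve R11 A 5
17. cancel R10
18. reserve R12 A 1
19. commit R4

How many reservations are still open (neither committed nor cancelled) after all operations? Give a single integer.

Step 1: reserve R1 C 2 -> on_hand[A=54 B=55 C=41 D=38 E=50] avail[A=54 B=55 C=39 D=38 E=50] open={R1}
Step 2: cancel R1 -> on_hand[A=54 B=55 C=41 D=38 E=50] avail[A=54 B=55 C=41 D=38 E=50] open={}
Step 3: reserve R2 C 2 -> on_hand[A=54 B=55 C=41 D=38 E=50] avail[A=54 B=55 C=39 D=38 E=50] open={R2}
Step 4: commit R2 -> on_hand[A=54 B=55 C=39 D=38 E=50] avail[A=54 B=55 C=39 D=38 E=50] open={}
Step 5: reserve R3 A 8 -> on_hand[A=54 B=55 C=39 D=38 E=50] avail[A=46 B=55 C=39 D=38 E=50] open={R3}
Step 6: reserve R4 C 9 -> on_hand[A=54 B=55 C=39 D=38 E=50] avail[A=46 B=55 C=30 D=38 E=50] open={R3,R4}
Step 7: reserve R5 A 2 -> on_hand[A=54 B=55 C=39 D=38 E=50] avail[A=44 B=55 C=30 D=38 E=50] open={R3,R4,R5}
Step 8: commit R5 -> on_hand[A=52 B=55 C=39 D=38 E=50] avail[A=44 B=55 C=30 D=38 E=50] open={R3,R4}
Step 9: reserve R6 B 7 -> on_hand[A=52 B=55 C=39 D=38 E=50] avail[A=44 B=48 C=30 D=38 E=50] open={R3,R4,R6}
Step 10: reserve R7 C 3 -> on_hand[A=52 B=55 C=39 D=38 E=50] avail[A=44 B=48 C=27 D=38 E=50] open={R3,R4,R6,R7}
Step 11: commit R3 -> on_hand[A=44 B=55 C=39 D=38 E=50] avail[A=44 B=48 C=27 D=38 E=50] open={R4,R6,R7}
Step 12: commit R7 -> on_hand[A=44 B=55 C=36 D=38 E=50] avail[A=44 B=48 C=27 D=38 E=50] open={R4,R6}
Step 13: reserve R8 B 2 -> on_hand[A=44 B=55 C=36 D=38 E=50] avail[A=44 B=46 C=27 D=38 E=50] open={R4,R6,R8}
Step 14: reserve R9 E 7 -> on_hand[A=44 B=55 C=36 D=38 E=50] avail[A=44 B=46 C=27 D=38 E=43] open={R4,R6,R8,R9}
Step 15: reserve R10 E 1 -> on_hand[A=44 B=55 C=36 D=38 E=50] avail[A=44 B=46 C=27 D=38 E=42] open={R10,R4,R6,R8,R9}
Step 16: reserve R11 A 5 -> on_hand[A=44 B=55 C=36 D=38 E=50] avail[A=39 B=46 C=27 D=38 E=42] open={R10,R11,R4,R6,R8,R9}
Step 17: cancel R10 -> on_hand[A=44 B=55 C=36 D=38 E=50] avail[A=39 B=46 C=27 D=38 E=43] open={R11,R4,R6,R8,R9}
Step 18: reserve R12 A 1 -> on_hand[A=44 B=55 C=36 D=38 E=50] avail[A=38 B=46 C=27 D=38 E=43] open={R11,R12,R4,R6,R8,R9}
Step 19: commit R4 -> on_hand[A=44 B=55 C=27 D=38 E=50] avail[A=38 B=46 C=27 D=38 E=43] open={R11,R12,R6,R8,R9}
Open reservations: ['R11', 'R12', 'R6', 'R8', 'R9'] -> 5

Answer: 5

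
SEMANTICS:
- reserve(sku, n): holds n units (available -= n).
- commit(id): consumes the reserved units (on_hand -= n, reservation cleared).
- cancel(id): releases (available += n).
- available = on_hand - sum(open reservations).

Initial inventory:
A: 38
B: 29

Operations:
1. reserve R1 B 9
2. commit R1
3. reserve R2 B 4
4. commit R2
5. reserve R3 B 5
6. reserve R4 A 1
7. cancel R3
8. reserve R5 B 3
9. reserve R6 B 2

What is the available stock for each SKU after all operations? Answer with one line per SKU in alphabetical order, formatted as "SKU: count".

Step 1: reserve R1 B 9 -> on_hand[A=38 B=29] avail[A=38 B=20] open={R1}
Step 2: commit R1 -> on_hand[A=38 B=20] avail[A=38 B=20] open={}
Step 3: reserve R2 B 4 -> on_hand[A=38 B=20] avail[A=38 B=16] open={R2}
Step 4: commit R2 -> on_hand[A=38 B=16] avail[A=38 B=16] open={}
Step 5: reserve R3 B 5 -> on_hand[A=38 B=16] avail[A=38 B=11] open={R3}
Step 6: reserve R4 A 1 -> on_hand[A=38 B=16] avail[A=37 B=11] open={R3,R4}
Step 7: cancel R3 -> on_hand[A=38 B=16] avail[A=37 B=16] open={R4}
Step 8: reserve R5 B 3 -> on_hand[A=38 B=16] avail[A=37 B=13] open={R4,R5}
Step 9: reserve R6 B 2 -> on_hand[A=38 B=16] avail[A=37 B=11] open={R4,R5,R6}

Answer: A: 37
B: 11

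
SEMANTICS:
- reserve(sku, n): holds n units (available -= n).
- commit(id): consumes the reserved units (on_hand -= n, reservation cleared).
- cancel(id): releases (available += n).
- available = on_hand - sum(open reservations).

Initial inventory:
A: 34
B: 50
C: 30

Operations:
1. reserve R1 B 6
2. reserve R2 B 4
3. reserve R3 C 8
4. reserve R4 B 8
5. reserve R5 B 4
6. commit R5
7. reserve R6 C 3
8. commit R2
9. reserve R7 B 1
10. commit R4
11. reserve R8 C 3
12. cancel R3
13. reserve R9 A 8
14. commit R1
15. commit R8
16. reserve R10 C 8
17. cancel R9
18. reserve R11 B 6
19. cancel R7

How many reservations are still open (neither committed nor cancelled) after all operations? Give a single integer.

Answer: 3

Derivation:
Step 1: reserve R1 B 6 -> on_hand[A=34 B=50 C=30] avail[A=34 B=44 C=30] open={R1}
Step 2: reserve R2 B 4 -> on_hand[A=34 B=50 C=30] avail[A=34 B=40 C=30] open={R1,R2}
Step 3: reserve R3 C 8 -> on_hand[A=34 B=50 C=30] avail[A=34 B=40 C=22] open={R1,R2,R3}
Step 4: reserve R4 B 8 -> on_hand[A=34 B=50 C=30] avail[A=34 B=32 C=22] open={R1,R2,R3,R4}
Step 5: reserve R5 B 4 -> on_hand[A=34 B=50 C=30] avail[A=34 B=28 C=22] open={R1,R2,R3,R4,R5}
Step 6: commit R5 -> on_hand[A=34 B=46 C=30] avail[A=34 B=28 C=22] open={R1,R2,R3,R4}
Step 7: reserve R6 C 3 -> on_hand[A=34 B=46 C=30] avail[A=34 B=28 C=19] open={R1,R2,R3,R4,R6}
Step 8: commit R2 -> on_hand[A=34 B=42 C=30] avail[A=34 B=28 C=19] open={R1,R3,R4,R6}
Step 9: reserve R7 B 1 -> on_hand[A=34 B=42 C=30] avail[A=34 B=27 C=19] open={R1,R3,R4,R6,R7}
Step 10: commit R4 -> on_hand[A=34 B=34 C=30] avail[A=34 B=27 C=19] open={R1,R3,R6,R7}
Step 11: reserve R8 C 3 -> on_hand[A=34 B=34 C=30] avail[A=34 B=27 C=16] open={R1,R3,R6,R7,R8}
Step 12: cancel R3 -> on_hand[A=34 B=34 C=30] avail[A=34 B=27 C=24] open={R1,R6,R7,R8}
Step 13: reserve R9 A 8 -> on_hand[A=34 B=34 C=30] avail[A=26 B=27 C=24] open={R1,R6,R7,R8,R9}
Step 14: commit R1 -> on_hand[A=34 B=28 C=30] avail[A=26 B=27 C=24] open={R6,R7,R8,R9}
Step 15: commit R8 -> on_hand[A=34 B=28 C=27] avail[A=26 B=27 C=24] open={R6,R7,R9}
Step 16: reserve R10 C 8 -> on_hand[A=34 B=28 C=27] avail[A=26 B=27 C=16] open={R10,R6,R7,R9}
Step 17: cancel R9 -> on_hand[A=34 B=28 C=27] avail[A=34 B=27 C=16] open={R10,R6,R7}
Step 18: reserve R11 B 6 -> on_hand[A=34 B=28 C=27] avail[A=34 B=21 C=16] open={R10,R11,R6,R7}
Step 19: cancel R7 -> on_hand[A=34 B=28 C=27] avail[A=34 B=22 C=16] open={R10,R11,R6}
Open reservations: ['R10', 'R11', 'R6'] -> 3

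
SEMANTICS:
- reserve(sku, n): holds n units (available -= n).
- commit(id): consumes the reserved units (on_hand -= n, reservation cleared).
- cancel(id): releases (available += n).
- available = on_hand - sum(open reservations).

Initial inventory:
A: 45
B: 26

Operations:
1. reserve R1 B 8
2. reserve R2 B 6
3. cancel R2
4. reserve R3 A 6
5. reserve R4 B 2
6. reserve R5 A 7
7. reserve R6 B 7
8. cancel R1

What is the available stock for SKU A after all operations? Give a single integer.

Answer: 32

Derivation:
Step 1: reserve R1 B 8 -> on_hand[A=45 B=26] avail[A=45 B=18] open={R1}
Step 2: reserve R2 B 6 -> on_hand[A=45 B=26] avail[A=45 B=12] open={R1,R2}
Step 3: cancel R2 -> on_hand[A=45 B=26] avail[A=45 B=18] open={R1}
Step 4: reserve R3 A 6 -> on_hand[A=45 B=26] avail[A=39 B=18] open={R1,R3}
Step 5: reserve R4 B 2 -> on_hand[A=45 B=26] avail[A=39 B=16] open={R1,R3,R4}
Step 6: reserve R5 A 7 -> on_hand[A=45 B=26] avail[A=32 B=16] open={R1,R3,R4,R5}
Step 7: reserve R6 B 7 -> on_hand[A=45 B=26] avail[A=32 B=9] open={R1,R3,R4,R5,R6}
Step 8: cancel R1 -> on_hand[A=45 B=26] avail[A=32 B=17] open={R3,R4,R5,R6}
Final available[A] = 32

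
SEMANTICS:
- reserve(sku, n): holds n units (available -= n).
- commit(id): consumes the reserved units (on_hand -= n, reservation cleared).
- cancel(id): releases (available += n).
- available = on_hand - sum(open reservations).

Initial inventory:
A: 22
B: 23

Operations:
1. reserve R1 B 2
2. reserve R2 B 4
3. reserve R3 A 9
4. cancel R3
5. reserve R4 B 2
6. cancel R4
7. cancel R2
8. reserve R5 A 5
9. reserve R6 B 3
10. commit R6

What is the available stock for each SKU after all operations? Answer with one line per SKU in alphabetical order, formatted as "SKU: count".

Answer: A: 17
B: 18

Derivation:
Step 1: reserve R1 B 2 -> on_hand[A=22 B=23] avail[A=22 B=21] open={R1}
Step 2: reserve R2 B 4 -> on_hand[A=22 B=23] avail[A=22 B=17] open={R1,R2}
Step 3: reserve R3 A 9 -> on_hand[A=22 B=23] avail[A=13 B=17] open={R1,R2,R3}
Step 4: cancel R3 -> on_hand[A=22 B=23] avail[A=22 B=17] open={R1,R2}
Step 5: reserve R4 B 2 -> on_hand[A=22 B=23] avail[A=22 B=15] open={R1,R2,R4}
Step 6: cancel R4 -> on_hand[A=22 B=23] avail[A=22 B=17] open={R1,R2}
Step 7: cancel R2 -> on_hand[A=22 B=23] avail[A=22 B=21] open={R1}
Step 8: reserve R5 A 5 -> on_hand[A=22 B=23] avail[A=17 B=21] open={R1,R5}
Step 9: reserve R6 B 3 -> on_hand[A=22 B=23] avail[A=17 B=18] open={R1,R5,R6}
Step 10: commit R6 -> on_hand[A=22 B=20] avail[A=17 B=18] open={R1,R5}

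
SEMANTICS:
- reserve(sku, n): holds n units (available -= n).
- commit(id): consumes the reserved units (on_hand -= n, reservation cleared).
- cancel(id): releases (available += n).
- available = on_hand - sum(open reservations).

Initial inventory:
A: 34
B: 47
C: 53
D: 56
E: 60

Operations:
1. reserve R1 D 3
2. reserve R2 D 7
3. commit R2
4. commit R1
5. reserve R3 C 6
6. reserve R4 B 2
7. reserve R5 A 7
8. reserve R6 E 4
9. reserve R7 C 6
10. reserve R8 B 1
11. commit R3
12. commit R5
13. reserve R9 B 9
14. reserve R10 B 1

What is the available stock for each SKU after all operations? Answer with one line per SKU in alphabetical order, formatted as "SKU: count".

Answer: A: 27
B: 34
C: 41
D: 46
E: 56

Derivation:
Step 1: reserve R1 D 3 -> on_hand[A=34 B=47 C=53 D=56 E=60] avail[A=34 B=47 C=53 D=53 E=60] open={R1}
Step 2: reserve R2 D 7 -> on_hand[A=34 B=47 C=53 D=56 E=60] avail[A=34 B=47 C=53 D=46 E=60] open={R1,R2}
Step 3: commit R2 -> on_hand[A=34 B=47 C=53 D=49 E=60] avail[A=34 B=47 C=53 D=46 E=60] open={R1}
Step 4: commit R1 -> on_hand[A=34 B=47 C=53 D=46 E=60] avail[A=34 B=47 C=53 D=46 E=60] open={}
Step 5: reserve R3 C 6 -> on_hand[A=34 B=47 C=53 D=46 E=60] avail[A=34 B=47 C=47 D=46 E=60] open={R3}
Step 6: reserve R4 B 2 -> on_hand[A=34 B=47 C=53 D=46 E=60] avail[A=34 B=45 C=47 D=46 E=60] open={R3,R4}
Step 7: reserve R5 A 7 -> on_hand[A=34 B=47 C=53 D=46 E=60] avail[A=27 B=45 C=47 D=46 E=60] open={R3,R4,R5}
Step 8: reserve R6 E 4 -> on_hand[A=34 B=47 C=53 D=46 E=60] avail[A=27 B=45 C=47 D=46 E=56] open={R3,R4,R5,R6}
Step 9: reserve R7 C 6 -> on_hand[A=34 B=47 C=53 D=46 E=60] avail[A=27 B=45 C=41 D=46 E=56] open={R3,R4,R5,R6,R7}
Step 10: reserve R8 B 1 -> on_hand[A=34 B=47 C=53 D=46 E=60] avail[A=27 B=44 C=41 D=46 E=56] open={R3,R4,R5,R6,R7,R8}
Step 11: commit R3 -> on_hand[A=34 B=47 C=47 D=46 E=60] avail[A=27 B=44 C=41 D=46 E=56] open={R4,R5,R6,R7,R8}
Step 12: commit R5 -> on_hand[A=27 B=47 C=47 D=46 E=60] avail[A=27 B=44 C=41 D=46 E=56] open={R4,R6,R7,R8}
Step 13: reserve R9 B 9 -> on_hand[A=27 B=47 C=47 D=46 E=60] avail[A=27 B=35 C=41 D=46 E=56] open={R4,R6,R7,R8,R9}
Step 14: reserve R10 B 1 -> on_hand[A=27 B=47 C=47 D=46 E=60] avail[A=27 B=34 C=41 D=46 E=56] open={R10,R4,R6,R7,R8,R9}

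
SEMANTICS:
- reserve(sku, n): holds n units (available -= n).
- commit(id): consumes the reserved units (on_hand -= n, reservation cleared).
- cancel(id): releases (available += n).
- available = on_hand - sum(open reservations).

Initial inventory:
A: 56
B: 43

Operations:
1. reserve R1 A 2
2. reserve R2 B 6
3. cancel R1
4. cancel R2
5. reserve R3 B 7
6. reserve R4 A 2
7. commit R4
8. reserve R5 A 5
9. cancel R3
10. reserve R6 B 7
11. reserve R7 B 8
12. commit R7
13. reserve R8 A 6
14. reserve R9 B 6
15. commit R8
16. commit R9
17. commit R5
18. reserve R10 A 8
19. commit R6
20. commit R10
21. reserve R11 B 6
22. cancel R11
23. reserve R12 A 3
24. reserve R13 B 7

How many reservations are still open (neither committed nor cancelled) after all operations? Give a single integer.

Answer: 2

Derivation:
Step 1: reserve R1 A 2 -> on_hand[A=56 B=43] avail[A=54 B=43] open={R1}
Step 2: reserve R2 B 6 -> on_hand[A=56 B=43] avail[A=54 B=37] open={R1,R2}
Step 3: cancel R1 -> on_hand[A=56 B=43] avail[A=56 B=37] open={R2}
Step 4: cancel R2 -> on_hand[A=56 B=43] avail[A=56 B=43] open={}
Step 5: reserve R3 B 7 -> on_hand[A=56 B=43] avail[A=56 B=36] open={R3}
Step 6: reserve R4 A 2 -> on_hand[A=56 B=43] avail[A=54 B=36] open={R3,R4}
Step 7: commit R4 -> on_hand[A=54 B=43] avail[A=54 B=36] open={R3}
Step 8: reserve R5 A 5 -> on_hand[A=54 B=43] avail[A=49 B=36] open={R3,R5}
Step 9: cancel R3 -> on_hand[A=54 B=43] avail[A=49 B=43] open={R5}
Step 10: reserve R6 B 7 -> on_hand[A=54 B=43] avail[A=49 B=36] open={R5,R6}
Step 11: reserve R7 B 8 -> on_hand[A=54 B=43] avail[A=49 B=28] open={R5,R6,R7}
Step 12: commit R7 -> on_hand[A=54 B=35] avail[A=49 B=28] open={R5,R6}
Step 13: reserve R8 A 6 -> on_hand[A=54 B=35] avail[A=43 B=28] open={R5,R6,R8}
Step 14: reserve R9 B 6 -> on_hand[A=54 B=35] avail[A=43 B=22] open={R5,R6,R8,R9}
Step 15: commit R8 -> on_hand[A=48 B=35] avail[A=43 B=22] open={R5,R6,R9}
Step 16: commit R9 -> on_hand[A=48 B=29] avail[A=43 B=22] open={R5,R6}
Step 17: commit R5 -> on_hand[A=43 B=29] avail[A=43 B=22] open={R6}
Step 18: reserve R10 A 8 -> on_hand[A=43 B=29] avail[A=35 B=22] open={R10,R6}
Step 19: commit R6 -> on_hand[A=43 B=22] avail[A=35 B=22] open={R10}
Step 20: commit R10 -> on_hand[A=35 B=22] avail[A=35 B=22] open={}
Step 21: reserve R11 B 6 -> on_hand[A=35 B=22] avail[A=35 B=16] open={R11}
Step 22: cancel R11 -> on_hand[A=35 B=22] avail[A=35 B=22] open={}
Step 23: reserve R12 A 3 -> on_hand[A=35 B=22] avail[A=32 B=22] open={R12}
Step 24: reserve R13 B 7 -> on_hand[A=35 B=22] avail[A=32 B=15] open={R12,R13}
Open reservations: ['R12', 'R13'] -> 2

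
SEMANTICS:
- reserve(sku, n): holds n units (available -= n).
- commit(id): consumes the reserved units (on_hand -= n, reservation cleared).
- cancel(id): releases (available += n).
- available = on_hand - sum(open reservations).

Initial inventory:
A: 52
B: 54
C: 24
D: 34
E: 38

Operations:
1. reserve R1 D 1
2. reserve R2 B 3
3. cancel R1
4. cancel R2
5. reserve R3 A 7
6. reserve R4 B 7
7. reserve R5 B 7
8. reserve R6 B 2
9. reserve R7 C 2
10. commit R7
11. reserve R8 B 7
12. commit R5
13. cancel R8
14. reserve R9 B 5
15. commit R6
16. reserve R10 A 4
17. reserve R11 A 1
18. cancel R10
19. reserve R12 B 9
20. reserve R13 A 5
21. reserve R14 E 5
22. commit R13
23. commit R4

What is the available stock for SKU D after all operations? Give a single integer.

Step 1: reserve R1 D 1 -> on_hand[A=52 B=54 C=24 D=34 E=38] avail[A=52 B=54 C=24 D=33 E=38] open={R1}
Step 2: reserve R2 B 3 -> on_hand[A=52 B=54 C=24 D=34 E=38] avail[A=52 B=51 C=24 D=33 E=38] open={R1,R2}
Step 3: cancel R1 -> on_hand[A=52 B=54 C=24 D=34 E=38] avail[A=52 B=51 C=24 D=34 E=38] open={R2}
Step 4: cancel R2 -> on_hand[A=52 B=54 C=24 D=34 E=38] avail[A=52 B=54 C=24 D=34 E=38] open={}
Step 5: reserve R3 A 7 -> on_hand[A=52 B=54 C=24 D=34 E=38] avail[A=45 B=54 C=24 D=34 E=38] open={R3}
Step 6: reserve R4 B 7 -> on_hand[A=52 B=54 C=24 D=34 E=38] avail[A=45 B=47 C=24 D=34 E=38] open={R3,R4}
Step 7: reserve R5 B 7 -> on_hand[A=52 B=54 C=24 D=34 E=38] avail[A=45 B=40 C=24 D=34 E=38] open={R3,R4,R5}
Step 8: reserve R6 B 2 -> on_hand[A=52 B=54 C=24 D=34 E=38] avail[A=45 B=38 C=24 D=34 E=38] open={R3,R4,R5,R6}
Step 9: reserve R7 C 2 -> on_hand[A=52 B=54 C=24 D=34 E=38] avail[A=45 B=38 C=22 D=34 E=38] open={R3,R4,R5,R6,R7}
Step 10: commit R7 -> on_hand[A=52 B=54 C=22 D=34 E=38] avail[A=45 B=38 C=22 D=34 E=38] open={R3,R4,R5,R6}
Step 11: reserve R8 B 7 -> on_hand[A=52 B=54 C=22 D=34 E=38] avail[A=45 B=31 C=22 D=34 E=38] open={R3,R4,R5,R6,R8}
Step 12: commit R5 -> on_hand[A=52 B=47 C=22 D=34 E=38] avail[A=45 B=31 C=22 D=34 E=38] open={R3,R4,R6,R8}
Step 13: cancel R8 -> on_hand[A=52 B=47 C=22 D=34 E=38] avail[A=45 B=38 C=22 D=34 E=38] open={R3,R4,R6}
Step 14: reserve R9 B 5 -> on_hand[A=52 B=47 C=22 D=34 E=38] avail[A=45 B=33 C=22 D=34 E=38] open={R3,R4,R6,R9}
Step 15: commit R6 -> on_hand[A=52 B=45 C=22 D=34 E=38] avail[A=45 B=33 C=22 D=34 E=38] open={R3,R4,R9}
Step 16: reserve R10 A 4 -> on_hand[A=52 B=45 C=22 D=34 E=38] avail[A=41 B=33 C=22 D=34 E=38] open={R10,R3,R4,R9}
Step 17: reserve R11 A 1 -> on_hand[A=52 B=45 C=22 D=34 E=38] avail[A=40 B=33 C=22 D=34 E=38] open={R10,R11,R3,R4,R9}
Step 18: cancel R10 -> on_hand[A=52 B=45 C=22 D=34 E=38] avail[A=44 B=33 C=22 D=34 E=38] open={R11,R3,R4,R9}
Step 19: reserve R12 B 9 -> on_hand[A=52 B=45 C=22 D=34 E=38] avail[A=44 B=24 C=22 D=34 E=38] open={R11,R12,R3,R4,R9}
Step 20: reserve R13 A 5 -> on_hand[A=52 B=45 C=22 D=34 E=38] avail[A=39 B=24 C=22 D=34 E=38] open={R11,R12,R13,R3,R4,R9}
Step 21: reserve R14 E 5 -> on_hand[A=52 B=45 C=22 D=34 E=38] avail[A=39 B=24 C=22 D=34 E=33] open={R11,R12,R13,R14,R3,R4,R9}
Step 22: commit R13 -> on_hand[A=47 B=45 C=22 D=34 E=38] avail[A=39 B=24 C=22 D=34 E=33] open={R11,R12,R14,R3,R4,R9}
Step 23: commit R4 -> on_hand[A=47 B=38 C=22 D=34 E=38] avail[A=39 B=24 C=22 D=34 E=33] open={R11,R12,R14,R3,R9}
Final available[D] = 34

Answer: 34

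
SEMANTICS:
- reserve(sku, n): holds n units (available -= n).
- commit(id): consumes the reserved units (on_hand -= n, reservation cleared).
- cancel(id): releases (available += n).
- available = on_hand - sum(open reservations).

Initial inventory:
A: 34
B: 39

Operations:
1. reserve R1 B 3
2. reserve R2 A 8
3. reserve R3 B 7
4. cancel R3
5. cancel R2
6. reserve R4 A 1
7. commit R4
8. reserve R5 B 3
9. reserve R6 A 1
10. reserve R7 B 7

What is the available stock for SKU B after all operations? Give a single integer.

Step 1: reserve R1 B 3 -> on_hand[A=34 B=39] avail[A=34 B=36] open={R1}
Step 2: reserve R2 A 8 -> on_hand[A=34 B=39] avail[A=26 B=36] open={R1,R2}
Step 3: reserve R3 B 7 -> on_hand[A=34 B=39] avail[A=26 B=29] open={R1,R2,R3}
Step 4: cancel R3 -> on_hand[A=34 B=39] avail[A=26 B=36] open={R1,R2}
Step 5: cancel R2 -> on_hand[A=34 B=39] avail[A=34 B=36] open={R1}
Step 6: reserve R4 A 1 -> on_hand[A=34 B=39] avail[A=33 B=36] open={R1,R4}
Step 7: commit R4 -> on_hand[A=33 B=39] avail[A=33 B=36] open={R1}
Step 8: reserve R5 B 3 -> on_hand[A=33 B=39] avail[A=33 B=33] open={R1,R5}
Step 9: reserve R6 A 1 -> on_hand[A=33 B=39] avail[A=32 B=33] open={R1,R5,R6}
Step 10: reserve R7 B 7 -> on_hand[A=33 B=39] avail[A=32 B=26] open={R1,R5,R6,R7}
Final available[B] = 26

Answer: 26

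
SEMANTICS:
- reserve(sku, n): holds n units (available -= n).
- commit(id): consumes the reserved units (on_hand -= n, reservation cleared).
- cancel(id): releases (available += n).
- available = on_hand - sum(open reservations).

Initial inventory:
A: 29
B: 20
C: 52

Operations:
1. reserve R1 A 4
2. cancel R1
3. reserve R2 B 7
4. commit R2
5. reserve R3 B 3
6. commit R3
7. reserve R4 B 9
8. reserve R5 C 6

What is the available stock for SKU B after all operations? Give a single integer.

Answer: 1

Derivation:
Step 1: reserve R1 A 4 -> on_hand[A=29 B=20 C=52] avail[A=25 B=20 C=52] open={R1}
Step 2: cancel R1 -> on_hand[A=29 B=20 C=52] avail[A=29 B=20 C=52] open={}
Step 3: reserve R2 B 7 -> on_hand[A=29 B=20 C=52] avail[A=29 B=13 C=52] open={R2}
Step 4: commit R2 -> on_hand[A=29 B=13 C=52] avail[A=29 B=13 C=52] open={}
Step 5: reserve R3 B 3 -> on_hand[A=29 B=13 C=52] avail[A=29 B=10 C=52] open={R3}
Step 6: commit R3 -> on_hand[A=29 B=10 C=52] avail[A=29 B=10 C=52] open={}
Step 7: reserve R4 B 9 -> on_hand[A=29 B=10 C=52] avail[A=29 B=1 C=52] open={R4}
Step 8: reserve R5 C 6 -> on_hand[A=29 B=10 C=52] avail[A=29 B=1 C=46] open={R4,R5}
Final available[B] = 1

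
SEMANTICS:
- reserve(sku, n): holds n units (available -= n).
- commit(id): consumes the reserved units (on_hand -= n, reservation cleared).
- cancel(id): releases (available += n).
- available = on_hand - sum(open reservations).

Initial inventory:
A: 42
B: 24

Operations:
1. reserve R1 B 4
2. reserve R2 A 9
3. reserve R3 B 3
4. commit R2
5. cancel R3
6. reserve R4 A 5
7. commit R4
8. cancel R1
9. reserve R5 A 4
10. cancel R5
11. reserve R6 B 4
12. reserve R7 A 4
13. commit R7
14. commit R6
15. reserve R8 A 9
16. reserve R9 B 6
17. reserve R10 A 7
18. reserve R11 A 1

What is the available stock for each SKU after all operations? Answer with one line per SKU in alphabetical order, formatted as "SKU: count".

Answer: A: 7
B: 14

Derivation:
Step 1: reserve R1 B 4 -> on_hand[A=42 B=24] avail[A=42 B=20] open={R1}
Step 2: reserve R2 A 9 -> on_hand[A=42 B=24] avail[A=33 B=20] open={R1,R2}
Step 3: reserve R3 B 3 -> on_hand[A=42 B=24] avail[A=33 B=17] open={R1,R2,R3}
Step 4: commit R2 -> on_hand[A=33 B=24] avail[A=33 B=17] open={R1,R3}
Step 5: cancel R3 -> on_hand[A=33 B=24] avail[A=33 B=20] open={R1}
Step 6: reserve R4 A 5 -> on_hand[A=33 B=24] avail[A=28 B=20] open={R1,R4}
Step 7: commit R4 -> on_hand[A=28 B=24] avail[A=28 B=20] open={R1}
Step 8: cancel R1 -> on_hand[A=28 B=24] avail[A=28 B=24] open={}
Step 9: reserve R5 A 4 -> on_hand[A=28 B=24] avail[A=24 B=24] open={R5}
Step 10: cancel R5 -> on_hand[A=28 B=24] avail[A=28 B=24] open={}
Step 11: reserve R6 B 4 -> on_hand[A=28 B=24] avail[A=28 B=20] open={R6}
Step 12: reserve R7 A 4 -> on_hand[A=28 B=24] avail[A=24 B=20] open={R6,R7}
Step 13: commit R7 -> on_hand[A=24 B=24] avail[A=24 B=20] open={R6}
Step 14: commit R6 -> on_hand[A=24 B=20] avail[A=24 B=20] open={}
Step 15: reserve R8 A 9 -> on_hand[A=24 B=20] avail[A=15 B=20] open={R8}
Step 16: reserve R9 B 6 -> on_hand[A=24 B=20] avail[A=15 B=14] open={R8,R9}
Step 17: reserve R10 A 7 -> on_hand[A=24 B=20] avail[A=8 B=14] open={R10,R8,R9}
Step 18: reserve R11 A 1 -> on_hand[A=24 B=20] avail[A=7 B=14] open={R10,R11,R8,R9}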